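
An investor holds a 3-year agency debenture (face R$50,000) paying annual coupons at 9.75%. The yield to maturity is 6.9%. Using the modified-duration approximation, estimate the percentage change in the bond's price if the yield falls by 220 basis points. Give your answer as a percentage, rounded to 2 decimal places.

Periodic yield y = 0.069. Modified duration first:
  t   CF        PV=CF/(1+0.069)^t    t·PV
  1     4,875.00     4,560.3368     4,560.3368
  2     4,875.00     4,265.9839     8,531.9678
  3    54,875.00    44,920.1727   134,760.5182
  Σ                 53,746.4934   147,852.8227
P = 53,746.4934; D_Mac = 2.75093 yrs; D_mod = 2.75093/(1+0.069) = 2.57337 yrs.
ΔP/P ≈ -D_mod · Δy = -2.57337 × (-0.022) = +0.056614 = +5.6614%.

+5.66%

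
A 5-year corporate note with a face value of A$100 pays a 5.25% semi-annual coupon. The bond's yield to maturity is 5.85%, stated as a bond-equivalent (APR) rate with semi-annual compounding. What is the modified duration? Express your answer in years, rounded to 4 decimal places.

4.3270 years

Periodic yield y = 0.02925. First find Macaulay duration:
  t   CF        PV=CF/(1+0.02925)^t    t·PV
  1        2.625         2.5504         2.5504
  2        2.625         2.4779         4.9558
  3        2.625         2.4075         7.2225
  4        2.625         2.3391         9.3563
  5        2.625         2.2726        11.3631
  6        2.625         2.2080        13.2482
  7        2.625         2.1453        15.0169
  8        2.625         2.0843        16.6745
  9        2.625         2.0251        18.2257
  10     102.625        76.9209       769.2091
  Σ                     97.4311       867.8225
P = 97.4311; Macaulay duration = 867.8225 / 97.4311 = 8.90704 half-year periods = 4.45352 years.
Modified duration = D_Mac / (1 + y) = 4.45352 / 1.02925 = 4.32695 years.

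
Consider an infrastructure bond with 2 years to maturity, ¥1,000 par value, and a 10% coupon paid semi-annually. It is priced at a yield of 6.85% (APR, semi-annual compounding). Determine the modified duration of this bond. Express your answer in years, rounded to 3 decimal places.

Periodic yield y = 0.03425. First find Macaulay duration:
  t   CF        PV=CF/(1+0.03425)^t    t·PV
  1        50.00        48.3442        48.3442
  2        50.00        46.7433        93.4865
  3        50.00        45.1953       135.5859
  4     1,050.00       917.6714     3,670.6855
  Σ                  1,057.9541     3,948.1021
P = 1,057.9541; Macaulay duration = 3,948.1021 / 1,057.9541 = 3.73183 half-year periods = 1.86591 years.
Modified duration = D_Mac / (1 + y) = 1.86591 / 1.03425 = 1.80412 years.

1.804 years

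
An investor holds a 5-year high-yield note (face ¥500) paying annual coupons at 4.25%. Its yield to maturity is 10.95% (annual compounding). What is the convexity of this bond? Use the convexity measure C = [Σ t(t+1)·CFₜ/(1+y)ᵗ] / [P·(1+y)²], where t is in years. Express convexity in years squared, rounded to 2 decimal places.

21.41

With y = 0.1095:
  t   CF        PV=CF/(1+0.1095)^t    t·PV        t(t+1)·PV
  1        21.25        19.1528        19.1528          38.3055
  2        21.25        17.2625        34.5251         103.5752
  3        21.25        15.5588        46.6765         186.7060
  4        21.25        14.0233        56.0931         280.4657
  5       521.25       310.0342     1,550.1708       9,301.0245
  Σ                    376.0316     1,706.6182       9,910.0769
P = 376.0316.
Convexity = Σ t(t+1)·PV / [P·(1+y)²] = 9,910.0769 / (376.0316 × 1.230990) = 21.40909.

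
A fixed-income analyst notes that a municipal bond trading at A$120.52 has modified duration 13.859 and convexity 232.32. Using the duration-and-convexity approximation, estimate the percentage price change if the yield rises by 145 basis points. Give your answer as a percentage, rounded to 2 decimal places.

Duration effect: -D_mod·Δy = -13.859 × (+0.0145) = -0.2009555
Convexity effect: ½·C·(Δy)² = 0.5 × 232.32 × (0.0145)² = +0.02442264
ΔP/P ≈ -0.2009555 + 0.02442264 = -0.17653286
= -17.653286%.

-17.65%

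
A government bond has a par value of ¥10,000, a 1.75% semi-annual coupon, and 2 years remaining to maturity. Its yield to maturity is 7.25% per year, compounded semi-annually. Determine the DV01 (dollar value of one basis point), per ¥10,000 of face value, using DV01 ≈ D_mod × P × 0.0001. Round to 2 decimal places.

¥1.71

Periodic yield y = 0.03625.
  t   CF        PV=CF/(1+0.03625)^t    t·PV
  1        87.50        84.4391        84.4391
  2        87.50        81.4852       162.9705
  3        87.50        78.6347       235.9042
  4    10,087.50     8,748.3344    34,993.3375
  Σ                  8,992.8934    35,476.6512
P = 8,992.8934; D_Mac = 3.94497 half-year periods = 1.97248 yrs; D_mod = 1.90348 yrs.
DV01 ≈ 1.90348 × 8,992.8934 × 0.0001 = 1.711781.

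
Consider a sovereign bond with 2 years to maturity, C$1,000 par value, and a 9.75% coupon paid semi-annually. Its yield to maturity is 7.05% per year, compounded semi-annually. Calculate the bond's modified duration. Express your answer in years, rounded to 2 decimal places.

Periodic yield y = 0.03525. First find Macaulay duration:
  t   CF        PV=CF/(1+0.03525)^t    t·PV
  1        48.75        47.0901        47.0901
  2        48.75        45.4867        90.9733
  3        48.75        43.9379       131.8136
  4     1,048.75       913.0425     3,652.1702
  Σ                  1,049.5572     3,922.0472
P = 1,049.5572; Macaulay duration = 3,922.0472 / 1,049.5572 = 3.73686 half-year periods = 1.86843 years.
Modified duration = D_Mac / (1 + y) = 1.86843 / 1.03525 = 1.80481 years.

1.80 years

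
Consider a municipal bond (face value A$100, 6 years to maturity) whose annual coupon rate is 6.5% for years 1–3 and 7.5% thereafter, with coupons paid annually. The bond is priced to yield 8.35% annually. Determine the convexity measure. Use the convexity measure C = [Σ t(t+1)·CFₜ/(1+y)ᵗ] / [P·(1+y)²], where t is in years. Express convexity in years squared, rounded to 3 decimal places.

With y = 0.0835:
  t   CF        PV=CF/(1+0.0835)^t    t·PV        t(t+1)·PV
  1         6.50         5.9991         5.9991          11.9982
  2         6.50         5.5368        11.0735          33.2205
  3         6.50         5.1101        15.3302          61.3208
  4         7.50         5.4418        21.7674         108.8368
  5         7.50         5.0225        25.1123         150.6739
  6       107.50        66.4408       398.6449       2,790.5144
  Σ                     93.5510       477.9274       3,156.5645
P = 93.5510.
Convexity = Σ t(t+1)·PV / [P·(1+y)²] = 3,156.5645 / (93.5510 × 1.173972) = 28.74143.

28.741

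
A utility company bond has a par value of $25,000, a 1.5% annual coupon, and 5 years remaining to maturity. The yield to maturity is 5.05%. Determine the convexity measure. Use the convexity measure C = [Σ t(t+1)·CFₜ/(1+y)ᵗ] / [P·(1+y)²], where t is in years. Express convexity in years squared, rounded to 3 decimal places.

With y = 0.0505:
  t   CF        PV=CF/(1+0.0505)^t    t·PV        t(t+1)·PV
  1       375.00       356.9729       356.9729         713.9457
  2       375.00       339.8123       679.6247       2,038.8741
  3       375.00       323.4768       970.4303       3,881.7212
  4       375.00       307.9265     1,231.7059       6,158.5296
  5    25,375.00    19,834.7060    99,173.5299     595,041.1796
  Σ                 21,162.8945   102,412.2637     607,834.2503
P = 21,162.8945.
Convexity = Σ t(t+1)·PV / [P·(1+y)²] = 607,834.2503 / (21,162.8945 × 1.103550) = 26.02663.

26.027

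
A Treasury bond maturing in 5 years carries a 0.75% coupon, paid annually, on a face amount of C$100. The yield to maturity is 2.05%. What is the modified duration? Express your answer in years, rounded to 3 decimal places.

Periodic yield y = 0.0205. First find Macaulay duration:
  t   CF        PV=CF/(1+0.0205)^t    t·PV
  1         0.75         0.7349         0.7349
  2         0.75         0.7202         1.4403
  3         0.75         0.7057         2.1171
  4         0.75         0.6915         2.7661
  5       100.75        91.0290       455.1452
  Σ                     93.8814       462.2037
P = 93.8814; Macaulay duration = 462.2037 / 93.8814 = 4.92327 years.
Modified duration = D_Mac / (1 + y) = 4.92327 / 1.0205 = 4.82437 years.

4.824 years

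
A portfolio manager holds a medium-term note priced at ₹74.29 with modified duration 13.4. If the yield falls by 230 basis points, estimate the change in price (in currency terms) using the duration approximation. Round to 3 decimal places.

Duration approximation: ΔP/P ≈ -D_mod · Δy = -13.4 × (-0.023) = +0.308200.
ΔP ≈ 74.29 × (+0.308200) = +22.896178.

+₹22.896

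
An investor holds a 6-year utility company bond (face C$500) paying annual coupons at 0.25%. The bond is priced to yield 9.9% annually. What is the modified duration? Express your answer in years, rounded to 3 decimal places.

5.412 years

Periodic yield y = 0.099. First find Macaulay duration:
  t   CF        PV=CF/(1+0.099)^t    t·PV
  1         1.25         1.1374         1.1374
  2         1.25         1.0349         2.0699
  3         1.25         0.9417         2.8251
  4         1.25         0.8569         3.4275
  5         1.25         0.7797         3.8984
  6       501.25       284.4908     1,706.9448
  Σ                    289.2414     1,720.3032
P = 289.2414; Macaulay duration = 1,720.3032 / 289.2414 = 5.94764 years.
Modified duration = D_Mac / (1 + y) = 5.94764 / 1.099 = 5.41186 years.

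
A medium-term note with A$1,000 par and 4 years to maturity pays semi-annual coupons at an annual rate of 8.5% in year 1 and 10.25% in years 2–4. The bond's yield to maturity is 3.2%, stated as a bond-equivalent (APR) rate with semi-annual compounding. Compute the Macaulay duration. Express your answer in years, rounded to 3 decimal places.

Periodic yield y = 0.016. Discount each cash flow and weight by its period:
  t   CF        PV=CF/(1+0.016)^t    t·PV
  1        42.50        41.8307        41.8307
  2        42.50        41.1720        82.3439
  3        51.25        48.8667       146.6000
  4        51.25        48.0971       192.3885
  5        51.25        47.3397       236.6984
  6        51.25        46.5942       279.5650
  7        51.25        45.8604       321.0229
  8     1,051.25       925.8835     7,407.0680
  Σ                  1,245.6442     8,707.5174
Price P = Σ PV = 1,245.6442.
Macaulay duration = Σ(t·PV) / P = 8,707.5174 / 1,245.6442 = 6.99037 half-year periods.
In years: 6.99037 / 2 = 3.49519 years.

3.495 years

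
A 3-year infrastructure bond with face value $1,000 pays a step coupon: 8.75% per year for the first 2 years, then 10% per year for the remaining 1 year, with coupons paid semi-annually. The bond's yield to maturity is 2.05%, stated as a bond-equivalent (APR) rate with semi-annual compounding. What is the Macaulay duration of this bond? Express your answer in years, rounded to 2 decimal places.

2.73 years

Periodic yield y = 0.01025. Discount each cash flow and weight by its period:
  t   CF        PV=CF/(1+0.01025)^t    t·PV
  1        43.75        43.3061        43.3061
  2        43.75        42.8667        85.7335
  3        43.75        42.4318       127.2954
  4        43.75        42.0013       168.0052
  5        50.00        47.5145       237.5723
  6     1,050.00       987.6797     5,926.0784
  Σ                  1,205.8001     6,587.9908
Price P = Σ PV = 1,205.8001.
Macaulay duration = Σ(t·PV) / P = 6,587.9908 / 1,205.8001 = 5.46358 half-year periods.
In years: 5.46358 / 2 = 2.73179 years.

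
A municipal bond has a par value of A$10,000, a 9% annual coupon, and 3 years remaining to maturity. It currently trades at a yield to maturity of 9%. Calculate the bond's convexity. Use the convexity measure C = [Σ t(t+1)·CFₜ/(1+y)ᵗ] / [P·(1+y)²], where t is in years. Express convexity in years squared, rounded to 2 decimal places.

With y = 0.09:
  t   CF        PV=CF/(1+0.09)^t    t·PV        t(t+1)·PV
  1       900.00       825.6881       825.6881       1,651.3761
  2       900.00       757.5120     1,515.0240       4,545.0720
  3    10,900.00     8,416.7999    25,250.3998     101,001.5992
  Σ                 10,000.0000    27,591.1119     107,198.0473
P = 10,000.0000.
Convexity = Σ t(t+1)·PV / [P·(1+y)²] = 107,198.0473 / (10,000.0000 × 1.188100) = 9.02265.

9.02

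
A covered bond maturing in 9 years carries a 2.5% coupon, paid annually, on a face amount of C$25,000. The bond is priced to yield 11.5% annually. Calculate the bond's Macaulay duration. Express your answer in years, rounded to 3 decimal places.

7.748 years

Periodic yield y = 0.115. Discount each cash flow and weight by its year:
  t   CF        PV=CF/(1+0.115)^t    t·PV
  1       625.00       560.5381       560.5381
  2       625.00       502.7248     1,005.4495
  3       625.00       450.8742     1,352.6227
  4       625.00       404.3715     1,617.4860
  5       625.00       362.6650     1,813.3251
  6       625.00       325.2601     1,951.5607
  7       625.00       291.7131     2,041.9918
  8       625.00       261.6261     2,093.0089
  9    25,625.00     9,620.3322    86,582.9895
  Σ                 12,780.1052    99,018.9724
Price P = Σ PV = 12,780.1052.
Macaulay duration = Σ(t·PV) / P = 99,018.9724 / 12,780.1052 = 7.74790 years.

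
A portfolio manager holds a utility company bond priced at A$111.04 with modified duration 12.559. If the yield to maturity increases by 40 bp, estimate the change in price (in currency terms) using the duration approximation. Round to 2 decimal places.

-A$5.58

Duration approximation: ΔP/P ≈ -D_mod · Δy = -12.559 × (+0.004) = -0.050236.
ΔP ≈ 111.04 × (-0.050236) = -5.57820544.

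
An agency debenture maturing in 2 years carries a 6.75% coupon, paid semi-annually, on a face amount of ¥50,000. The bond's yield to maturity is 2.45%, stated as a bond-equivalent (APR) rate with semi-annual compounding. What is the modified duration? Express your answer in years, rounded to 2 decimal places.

1.89 years

Periodic yield y = 0.01225. First find Macaulay duration:
  t   CF        PV=CF/(1+0.01225)^t    t·PV
  1     1,687.50     1,667.0783     1,667.0783
  2     1,687.50     1,646.9037     3,293.8074
  3     1,687.50     1,626.9733     4,880.9199
  4    51,687.50    49,230.5157   196,922.0628
  Σ                 54,171.4710   206,763.8684
P = 54,171.4710; Macaulay duration = 206,763.8684 / 54,171.4710 = 3.81684 half-year periods = 1.90842 years.
Modified duration = D_Mac / (1 + y) = 1.90842 / 1.01225 = 1.88533 years.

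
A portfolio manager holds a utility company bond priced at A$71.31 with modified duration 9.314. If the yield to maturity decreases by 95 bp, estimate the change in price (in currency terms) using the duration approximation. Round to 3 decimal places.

+A$6.310

Duration approximation: ΔP/P ≈ -D_mod · Δy = -9.314 × (-0.0095) = +0.088483.
ΔP ≈ 71.31 × (+0.088483) = +6.30972273.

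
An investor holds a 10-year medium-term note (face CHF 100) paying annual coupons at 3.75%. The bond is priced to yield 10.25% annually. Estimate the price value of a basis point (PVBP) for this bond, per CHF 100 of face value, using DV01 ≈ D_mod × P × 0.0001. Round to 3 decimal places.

Periodic yield y = 0.1025.
  t   CF        PV=CF/(1+0.1025)^t    t·PV
  1         3.75         3.4014         3.4014
  2         3.75         3.0851         6.1703
  3         3.75         2.7983         8.3949
  4         3.75         2.5381        10.1526
  5         3.75         2.3022        11.5109
  6         3.75         2.0881        12.5288
  7         3.75         1.8940        13.2580
  8         3.75         1.7179        13.7433
  9         3.75         1.5582        14.0238
  10      103.75        39.1023       391.0228
  Σ                     60.4857       484.2069
P = 60.4857; D_Mac = 8.00532 yrs; D_mod = 7.26106 yrs.
DV01 ≈ 7.26106 × 60.4857 × 0.0001 = 0.043919.

CHF 0.044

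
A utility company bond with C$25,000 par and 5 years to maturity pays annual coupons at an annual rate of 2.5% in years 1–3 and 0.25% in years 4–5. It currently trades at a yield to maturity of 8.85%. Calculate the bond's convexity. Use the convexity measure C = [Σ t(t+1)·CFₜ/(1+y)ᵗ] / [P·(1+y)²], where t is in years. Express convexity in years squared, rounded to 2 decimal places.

23.55

With y = 0.0885:
  t   CF        PV=CF/(1+0.0885)^t    t·PV        t(t+1)·PV
  1       625.00       574.1847       574.1847       1,148.3693
  2       625.00       527.5008     1,055.0017       3,165.0050
  3       625.00       484.6126     1,453.8379       5,815.3514
  4        62.50        44.5211       178.0846         890.4228
  5    25,062.50    16,401.4492    82,007.2460     492,043.4759
  Σ                 18,032.2684    85,268.3547     503,062.6245
P = 18,032.2684.
Convexity = Σ t(t+1)·PV / [P·(1+y)²] = 503,062.6245 / (18,032.2684 × 1.184832) = 23.54587.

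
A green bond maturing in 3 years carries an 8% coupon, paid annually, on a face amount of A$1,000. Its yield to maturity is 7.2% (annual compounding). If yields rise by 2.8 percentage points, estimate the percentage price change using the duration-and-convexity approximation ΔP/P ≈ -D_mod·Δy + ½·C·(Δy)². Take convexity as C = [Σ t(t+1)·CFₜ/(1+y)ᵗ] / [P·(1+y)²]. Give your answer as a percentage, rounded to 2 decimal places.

With y = 0.072:
  t   CF        PV=CF/(1+0.072)^t    t·PV        t(t+1)·PV
  1        80.00        74.6269        74.6269         149.2537
  2        80.00        69.6146       139.2292         417.6877
  3     1,080.00       876.6766     2,630.0297      10,520.1188
  Σ                  1,020.9180     2,843.8858      11,087.0602
P = 1,020.9180; D_Mac = 2.78562 yrs; D_mod = 2.59852 yrs; C = 9.45009.
Duration effect: -2.59852 × (+0.028) = -0.072759
Convexity effect: 0.5 × 9.45009 × (0.028)² = +0.0037044
ΔP/P ≈ -0.072759 + 0.0037044 = -0.069054 = -6.9054%.

-6.91%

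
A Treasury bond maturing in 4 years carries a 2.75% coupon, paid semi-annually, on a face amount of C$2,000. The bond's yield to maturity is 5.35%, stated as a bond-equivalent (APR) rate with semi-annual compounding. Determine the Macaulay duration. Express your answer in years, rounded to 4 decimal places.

3.8038 years

Periodic yield y = 0.02675. Discount each cash flow and weight by its period:
  t   CF        PV=CF/(1+0.02675)^t    t·PV
  1        27.50        26.7835        26.7835
  2        27.50        26.0857        52.1715
  3        27.50        25.4061        76.2184
  4        27.50        24.7442        98.9769
  5        27.50        24.0996       120.4978
  6        27.50        23.4717       140.8302
  7        27.50        22.8602       160.0213
  8     2,027.50     1,641.5086    13,132.0691
  Σ                  1,814.9597    13,807.5686
Price P = Σ PV = 1,814.9597.
Macaulay duration = Σ(t·PV) / P = 13,807.5686 / 1,814.9597 = 7.60764 half-year periods.
In years: 7.60764 / 2 = 3.80382 years.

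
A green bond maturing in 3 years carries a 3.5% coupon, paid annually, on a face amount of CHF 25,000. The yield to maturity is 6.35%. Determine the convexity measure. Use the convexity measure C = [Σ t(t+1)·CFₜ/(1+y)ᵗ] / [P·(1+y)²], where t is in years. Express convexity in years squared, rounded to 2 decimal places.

10.12

With y = 0.0635:
  t   CF        PV=CF/(1+0.0635)^t    t·PV        t(t+1)·PV
  1       875.00       822.7551       822.7551       1,645.5101
  2       875.00       773.6296     1,547.2592       4,641.7775
  3    25,875.00    21,511.3604    64,534.0811     258,136.3244
  Σ                 23,107.7450    66,904.0953     264,423.6119
P = 23,107.7450.
Convexity = Σ t(t+1)·PV / [P·(1+y)²] = 264,423.6119 / (23,107.7450 × 1.131032) = 10.11737.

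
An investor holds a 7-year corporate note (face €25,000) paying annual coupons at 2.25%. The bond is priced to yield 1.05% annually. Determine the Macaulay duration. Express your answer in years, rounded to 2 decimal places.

6.57 years

Periodic yield y = 0.0105. Discount each cash flow and weight by its year:
  t   CF        PV=CF/(1+0.0105)^t    t·PV
  1       562.50       556.6551       556.6551
  2       562.50       550.8710     1,101.7420
  3       562.50       545.1469     1,635.4408
  4       562.50       539.4824     2,157.9295
  5       562.50       533.8767     2,669.3833
  6       562.50       528.3292     3,169.9752
  7    25,562.50    23,760.1458   166,321.0203
  Σ                 27,014.5070   177,612.1462
Price P = Σ PV = 27,014.5070.
Macaulay duration = Σ(t·PV) / P = 177,612.1462 / 27,014.5070 = 6.57470 years.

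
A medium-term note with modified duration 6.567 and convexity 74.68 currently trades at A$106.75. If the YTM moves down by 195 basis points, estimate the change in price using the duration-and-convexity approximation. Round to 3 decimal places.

Duration effect: -D_mod·Δy = -6.567 × (-0.0195) = +0.1280565
Convexity effect: ½·C·(Δy)² = 0.5 × 74.68 × (-0.0195)² = +0.014198535
ΔP/P ≈ +0.1280565 + 0.014198535 = +0.142255035
ΔP ≈ 106.75 × (+0.142255035) = +15.18572498625.

+A$15.186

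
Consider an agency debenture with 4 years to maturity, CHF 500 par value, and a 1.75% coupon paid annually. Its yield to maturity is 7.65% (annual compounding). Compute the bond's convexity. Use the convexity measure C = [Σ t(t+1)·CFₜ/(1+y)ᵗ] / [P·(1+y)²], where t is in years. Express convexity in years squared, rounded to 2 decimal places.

With y = 0.0765:
  t   CF        PV=CF/(1+0.0765)^t    t·PV        t(t+1)·PV
  1         8.75         8.1282         8.1282          16.2564
  2         8.75         7.5506        15.1011          45.3034
  3         8.75         7.0140        21.0420          84.1680
  4       508.75       378.8334     1,515.3337       7,576.6684
  Σ                    401.5262     1,559.6050       7,722.3963
P = 401.5262.
Convexity = Σ t(t+1)·PV / [P·(1+y)²] = 7,722.3963 / (401.5262 × 1.158852) = 16.59626.

16.60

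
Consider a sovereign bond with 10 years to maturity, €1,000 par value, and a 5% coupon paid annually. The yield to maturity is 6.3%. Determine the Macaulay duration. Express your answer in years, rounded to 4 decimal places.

7.9965 years

Periodic yield y = 0.063. Discount each cash flow and weight by its year:
  t   CF        PV=CF/(1+0.063)^t    t·PV
  1        50.00        47.0367        47.0367
  2        50.00        44.2490        88.4980
  3        50.00        41.6265       124.8796
  4        50.00        39.1595       156.6379
  5        50.00        36.8386       184.1932
  6        50.00        34.6554       207.9322
  7        50.00        32.6015       228.2103
  8        50.00        30.6693       245.3544
  9        50.00        28.8516       259.6648
  10    1,050.00       569.9761     5,699.7611
  Σ                    905.6642     7,242.1682
Price P = Σ PV = 905.6642.
Macaulay duration = Σ(t·PV) / P = 7,242.1682 / 905.6642 = 7.99653 years.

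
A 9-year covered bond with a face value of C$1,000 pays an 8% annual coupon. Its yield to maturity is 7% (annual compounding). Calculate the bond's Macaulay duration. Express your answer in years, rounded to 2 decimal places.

6.82 years

Periodic yield y = 0.07. Discount each cash flow and weight by its year:
  t   CF        PV=CF/(1+0.07)^t    t·PV
  1        80.00        74.7664        74.7664
  2        80.00        69.8751       139.7502
  3        80.00        65.3038       195.9115
  4        80.00        61.0316       244.1265
  5        80.00        57.0389       285.1945
  6        80.00        53.3074       319.8443
  7        80.00        49.8200       348.7399
  8        80.00        46.5607       372.4858
  9     1,080.00       587.4484     5,287.0360
  Σ                  1,065.1523     7,267.8549
Price P = Σ PV = 1,065.1523.
Macaulay duration = Σ(t·PV) / P = 7,267.8549 / 1,065.1523 = 6.82330 years.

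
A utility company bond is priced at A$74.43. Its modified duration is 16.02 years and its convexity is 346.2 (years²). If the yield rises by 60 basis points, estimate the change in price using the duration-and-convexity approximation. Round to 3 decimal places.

Duration effect: -D_mod·Δy = -16.02 × (+0.006) = -0.096120
Convexity effect: ½·C·(Δy)² = 0.5 × 346.2 × (0.006)² = +0.0062316
ΔP/P ≈ -0.096120 + 0.0062316 = -0.0898884
ΔP ≈ 74.43 × (-0.0898884) = -6.690393612.

-A$6.690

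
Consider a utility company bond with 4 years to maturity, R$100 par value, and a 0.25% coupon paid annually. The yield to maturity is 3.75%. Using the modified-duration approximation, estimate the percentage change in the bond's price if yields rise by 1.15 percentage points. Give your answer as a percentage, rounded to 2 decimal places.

Periodic yield y = 0.0375. Modified duration first:
  t   CF        PV=CF/(1+0.0375)^t    t·PV
  1         0.25         0.2410         0.2410
  2         0.25         0.2323         0.4645
  3         0.25         0.2239         0.6716
  4       100.25        86.5231       346.0923
  Σ                     87.2202       347.4694
P = 87.2202; D_Mac = 3.98382 yrs; D_mod = 3.98382/(1+0.0375) = 3.83983 yrs.
ΔP/P ≈ -D_mod · Δy = -3.83983 × (+0.0115) = -0.044158 = -4.4158%.

-4.42%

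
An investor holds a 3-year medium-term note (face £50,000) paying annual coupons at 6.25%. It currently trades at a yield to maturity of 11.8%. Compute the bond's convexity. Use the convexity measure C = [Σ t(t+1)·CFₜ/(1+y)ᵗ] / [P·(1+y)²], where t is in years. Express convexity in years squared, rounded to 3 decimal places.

8.807

With y = 0.118:
  t   CF        PV=CF/(1+0.118)^t    t·PV        t(t+1)·PV
  1     3,125.00     2,795.1699     2,795.1699       5,590.3399
  2     3,125.00     2,500.1520     5,000.3040      15,000.9121
  3    53,125.00    38,016.6227   114,049.8680     456,199.4722
  Σ                 43,311.9446   121,845.3420     476,790.7241
P = 43,311.9446.
Convexity = Σ t(t+1)·PV / [P·(1+y)²] = 476,790.7241 / (43,311.9446 × 1.249924) = 8.80717.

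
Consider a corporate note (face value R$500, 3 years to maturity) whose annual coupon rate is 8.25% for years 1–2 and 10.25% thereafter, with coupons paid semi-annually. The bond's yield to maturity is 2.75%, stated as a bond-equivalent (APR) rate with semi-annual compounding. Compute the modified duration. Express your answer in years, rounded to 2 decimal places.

2.70 years

Periodic yield y = 0.01375. First find Macaulay duration:
  t   CF        PV=CF/(1+0.01375)^t    t·PV
  1       20.625        20.3453        20.3453
  2       20.625        20.0693        40.1386
  3       20.625        19.7971        59.3913
  4       20.625        19.5286        78.1143
  5       25.625        23.9337       119.6684
  6      525.625       484.2736     2,905.6417
  Σ                    587.9475     3,223.2995
P = 587.9475; Macaulay duration = 3,223.2995 / 587.9475 = 5.48229 half-year periods = 2.74115 years.
Modified duration = D_Mac / (1 + y) = 2.74115 / 1.01375 = 2.70397 years.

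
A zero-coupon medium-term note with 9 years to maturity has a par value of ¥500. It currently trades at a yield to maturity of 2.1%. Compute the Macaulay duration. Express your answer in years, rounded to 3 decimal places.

A zero-coupon bond has a single cash flow at maturity, so its Macaulay duration equals its maturity: 9 years.

9.000 years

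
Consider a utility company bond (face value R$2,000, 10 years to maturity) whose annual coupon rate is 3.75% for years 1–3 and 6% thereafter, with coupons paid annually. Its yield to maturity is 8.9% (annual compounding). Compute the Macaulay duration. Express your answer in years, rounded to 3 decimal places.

7.950 years

Periodic yield y = 0.089. Discount each cash flow and weight by its year:
  t   CF        PV=CF/(1+0.089)^t    t·PV
  1        75.00        68.8705        68.8705
  2        75.00        63.2420       126.4840
  3        75.00        58.0734       174.2203
  4       120.00        85.3237       341.2948
  5       120.00        78.3505       391.7526
  6       120.00        71.9472       431.6833
  7       120.00        66.0672       462.4706
  8       120.00        60.6678       485.3424
  9       120.00        55.7096       501.3867
  10    2,120.00       903.7682     9,037.6821
  Σ                  1,512.0203    12,021.1874
Price P = Σ PV = 1,512.0203.
Macaulay duration = Σ(t·PV) / P = 12,021.1874 / 1,512.0203 = 7.95041 years.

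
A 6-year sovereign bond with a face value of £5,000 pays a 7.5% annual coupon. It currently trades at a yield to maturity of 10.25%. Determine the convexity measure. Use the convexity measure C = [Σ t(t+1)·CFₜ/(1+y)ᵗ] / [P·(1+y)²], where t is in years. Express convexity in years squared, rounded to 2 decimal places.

With y = 0.1025:
  t   CF        PV=CF/(1+0.1025)^t    t·PV        t(t+1)·PV
  1       375.00       340.1361       340.1361         680.2721
  2       375.00       308.5134       617.0269       1,851.0806
  3       375.00       279.8308       839.4923       3,357.9693
  4       375.00       253.8148     1,015.2590       5,076.2952
  5       375.00       230.2175     1,151.0874       6,906.5241
  6     5,375.00     2,993.0011    17,958.0067     125,706.0472
  Σ                  4,405.5136    21,921.0084     143,578.1884
P = 4,405.5136.
Convexity = Σ t(t+1)·PV / [P·(1+y)²] = 143,578.1884 / (4,405.5136 × 1.215506) = 26.81234.

26.81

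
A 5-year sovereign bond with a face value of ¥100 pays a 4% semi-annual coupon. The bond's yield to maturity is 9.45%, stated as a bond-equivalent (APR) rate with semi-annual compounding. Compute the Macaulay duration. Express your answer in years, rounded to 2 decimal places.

4.51 years

Periodic yield y = 0.04725. Discount each cash flow and weight by its period:
  t   CF        PV=CF/(1+0.04725)^t    t·PV
  1         2.00         1.9098         1.9098
  2         2.00         1.8236         3.6472
  3         2.00         1.7413         5.2240
  4         2.00         1.6628         6.6510
  5         2.00         1.5877         7.9387
  6         2.00         1.5161         9.0966
  7         2.00         1.4477        10.1339
  8         2.00         1.3824        11.0590
  9         2.00         1.3200        11.8801
  10      102.00        64.2831       642.8305
  Σ                     78.6744       710.3707
Price P = Σ PV = 78.6744.
Macaulay duration = Σ(t·PV) / P = 710.3707 / 78.6744 = 9.02925 half-year periods.
In years: 9.02925 / 2 = 4.51462 years.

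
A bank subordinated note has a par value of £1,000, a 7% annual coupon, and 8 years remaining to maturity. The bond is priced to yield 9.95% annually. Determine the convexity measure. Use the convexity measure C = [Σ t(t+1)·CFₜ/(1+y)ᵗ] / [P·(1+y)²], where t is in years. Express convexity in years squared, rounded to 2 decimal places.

With y = 0.0995:
  t   CF        PV=CF/(1+0.0995)^t    t·PV        t(t+1)·PV
  1        70.00        63.6653        63.6653         127.3306
  2        70.00        57.9039       115.8077         347.4232
  3        70.00        52.6638       157.9915         631.9658
  4        70.00        47.8980       191.5919         957.9594
  5        70.00        43.5634       217.8171       1,306.9023
  6        70.00        39.6211       237.7267       1,664.0866
  7        70.00        36.0356       252.2490       2,017.9920
  8     1,070.00       500.9818     4,007.8540      36,070.6862
  Σ                    842.3328     5,244.7031      43,124.3461
P = 842.3328.
Convexity = Σ t(t+1)·PV / [P·(1+y)²] = 43,124.3461 / (842.3328 × 1.208900) = 42.34951.

42.35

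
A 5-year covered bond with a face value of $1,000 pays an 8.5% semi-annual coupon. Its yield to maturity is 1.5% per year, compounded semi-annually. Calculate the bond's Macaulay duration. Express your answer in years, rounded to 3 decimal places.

4.303 years

Periodic yield y = 0.0075. Discount each cash flow and weight by its period:
  t   CF        PV=CF/(1+0.0075)^t    t·PV
  1        42.50        42.1836        42.1836
  2        42.50        41.8696        83.7392
  3        42.50        41.5579       124.6737
  4        42.50        41.2486       164.9942
  5        42.50        40.9415       204.7075
  6        42.50        40.6367       243.8203
  7        42.50        40.3342       282.3395
  8        42.50        40.0340       320.2716
  9        42.50        39.7359       357.6234
  10    1,042.50       967.4433     9,674.4329
  Σ                  1,335.9853    11,498.7859
Price P = Σ PV = 1,335.9853.
Macaulay duration = Σ(t·PV) / P = 11,498.7859 / 1,335.9853 = 8.60697 half-year periods.
In years: 8.60697 / 2 = 4.30349 years.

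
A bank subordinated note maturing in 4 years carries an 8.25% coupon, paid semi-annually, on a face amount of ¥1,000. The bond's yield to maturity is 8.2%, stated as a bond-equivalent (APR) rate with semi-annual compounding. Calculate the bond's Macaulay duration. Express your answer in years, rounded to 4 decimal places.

3.4877 years

Periodic yield y = 0.041. Discount each cash flow and weight by its period:
  t   CF        PV=CF/(1+0.041)^t    t·PV
  1        41.25        39.6254        39.6254
  2        41.25        38.0647        76.1294
  3        41.25        36.5655       109.6966
  4        41.25        35.1254       140.5015
  5        41.25        33.7420       168.7098
  6        41.25        32.4130       194.4782
  7        41.25        31.1364       217.9550
  8     1,041.25       755.0039     6,040.0310
  Σ                  1,001.6763     6,987.1268
Price P = Σ PV = 1,001.6763.
Macaulay duration = Σ(t·PV) / P = 6,987.1268 / 1,001.6763 = 6.97543 half-year periods.
In years: 6.97543 / 2 = 3.48772 years.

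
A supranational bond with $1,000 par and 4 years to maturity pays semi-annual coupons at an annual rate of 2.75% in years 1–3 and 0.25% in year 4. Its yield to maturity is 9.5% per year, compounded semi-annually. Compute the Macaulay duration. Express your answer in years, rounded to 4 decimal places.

Periodic yield y = 0.0475. Discount each cash flow and weight by its period:
  t   CF        PV=CF/(1+0.0475)^t    t·PV
  1        13.75        13.1265        13.1265
  2        13.75        12.5313        25.0625
  3        13.75        11.9630        35.8890
  4        13.75        11.4205        45.6822
  5        13.75        10.9027        54.5133
  6        13.75        10.4083        62.4496
  7         1.25         0.9033         6.3231
  8     1,001.25       690.7331     5,525.8649
  Σ                    761.9886     5,768.9111
Price P = Σ PV = 761.9886.
Macaulay duration = Σ(t·PV) / P = 5,768.9111 / 761.9886 = 7.57086 half-year periods.
In years: 7.57086 / 2 = 3.78543 years.

3.7854 years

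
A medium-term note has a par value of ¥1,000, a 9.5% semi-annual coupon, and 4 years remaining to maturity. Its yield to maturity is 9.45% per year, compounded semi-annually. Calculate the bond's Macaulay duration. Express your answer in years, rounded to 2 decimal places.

3.42 years

Periodic yield y = 0.04725. Discount each cash flow and weight by its period:
  t   CF        PV=CF/(1+0.04725)^t    t·PV
  1        47.50        45.3569        45.3569
  2        47.50        43.3105        86.6209
  3        47.50        41.3564       124.0691
  4        47.50        39.4905       157.9618
  5        47.50        37.7087       188.5436
  6        47.50        36.0074       216.0442
  7        47.50        34.3828       240.6795
  8     1,047.50       724.0209     5,792.1669
  Σ                  1,001.6339     6,851.4429
Price P = Σ PV = 1,001.6339.
Macaulay duration = Σ(t·PV) / P = 6,851.4429 / 1,001.6339 = 6.84027 half-year periods.
In years: 6.84027 / 2 = 3.42013 years.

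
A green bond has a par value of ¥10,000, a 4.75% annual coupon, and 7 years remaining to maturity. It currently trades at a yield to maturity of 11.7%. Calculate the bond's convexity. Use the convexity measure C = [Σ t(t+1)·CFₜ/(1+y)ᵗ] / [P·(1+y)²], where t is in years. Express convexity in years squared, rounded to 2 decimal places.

35.63

With y = 0.117:
  t   CF        PV=CF/(1+0.117)^t    t·PV        t(t+1)·PV
  1       475.00       425.2462       425.2462         850.4924
  2       475.00       380.7038       761.4077       2,284.2231
  3       475.00       340.8271     1,022.4812       4,089.9249
  4       475.00       305.1272     1,220.5088       6,102.5439
  5       475.00       273.1667     1,365.8335       8,195.0008
  6       475.00       244.5539     1,467.3233      10,271.2633
  7    10,475.00     4,828.1618    33,797.1329     270,377.0634
  Σ                  6,797.7867    40,059.9336     302,170.5118
P = 6,797.7867.
Convexity = Σ t(t+1)·PV / [P·(1+y)²] = 302,170.5118 / (6,797.7867 × 1.247689) = 35.62691.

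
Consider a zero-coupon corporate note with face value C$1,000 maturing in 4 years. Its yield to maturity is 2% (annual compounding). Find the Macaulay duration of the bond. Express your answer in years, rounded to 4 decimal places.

4.0000 years

A zero-coupon bond has a single cash flow at maturity, so its Macaulay duration equals its maturity: 4 years.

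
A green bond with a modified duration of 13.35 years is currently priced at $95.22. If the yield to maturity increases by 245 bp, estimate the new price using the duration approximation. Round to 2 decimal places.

$64.08

Duration approximation: ΔP/P ≈ -D_mod · Δy = -13.35 × (+0.0245) = -0.327075.
New price ≈ 95.22 × (1 - 0.327075) = 64.0759185.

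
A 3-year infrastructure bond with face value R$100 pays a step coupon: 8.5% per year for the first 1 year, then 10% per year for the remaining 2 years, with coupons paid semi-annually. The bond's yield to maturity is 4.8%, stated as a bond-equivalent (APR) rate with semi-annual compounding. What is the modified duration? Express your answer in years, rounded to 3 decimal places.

Periodic yield y = 0.024. First find Macaulay duration:
  t   CF        PV=CF/(1+0.024)^t    t·PV
  1         4.25         4.1504         4.1504
  2         4.25         4.0531         8.1062
  3         5.00         4.6566        13.9698
  4         5.00         4.5475        18.1899
  5         5.00         4.4409        22.2045
  6       105.00        91.0730       546.4379
  Σ                    112.9215       613.0587
P = 112.9215; Macaulay duration = 613.0587 / 112.9215 = 5.42907 half-year periods = 2.71454 years.
Modified duration = D_Mac / (1 + y) = 2.71454 / 1.024 = 2.65091 years.

2.651 years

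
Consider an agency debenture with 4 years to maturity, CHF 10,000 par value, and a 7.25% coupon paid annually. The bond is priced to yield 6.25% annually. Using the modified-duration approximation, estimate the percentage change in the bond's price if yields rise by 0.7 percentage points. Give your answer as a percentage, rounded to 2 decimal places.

-2.38%

Periodic yield y = 0.0625. Modified duration first:
  t   CF        PV=CF/(1+0.0625)^t    t·PV
  1       725.00       682.3529       682.3529
  2       725.00       642.2145     1,284.4291
  3       725.00       604.4372     1,813.3116
  4    10,725.00     8,415.5314    33,662.1257
  Σ                 10,344.5361    37,442.2193
P = 10,344.5361; D_Mac = 3.61952 yrs; D_mod = 3.61952/(1+0.0625) = 3.40660 yrs.
ΔP/P ≈ -D_mod · Δy = -3.40660 × (+0.007) = -0.023846 = -2.3846%.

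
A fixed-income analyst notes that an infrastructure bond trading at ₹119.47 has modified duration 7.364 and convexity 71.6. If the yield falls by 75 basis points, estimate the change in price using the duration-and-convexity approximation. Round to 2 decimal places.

+₹6.84

Duration effect: -D_mod·Δy = -7.364 × (-0.0075) = +0.055230
Convexity effect: ½·C·(Δy)² = 0.5 × 71.6 × (-0.0075)² = +0.00201375
ΔP/P ≈ +0.055230 + 0.00201375 = +0.05724375
ΔP ≈ 119.47 × (+0.05724375) = +6.8389108125.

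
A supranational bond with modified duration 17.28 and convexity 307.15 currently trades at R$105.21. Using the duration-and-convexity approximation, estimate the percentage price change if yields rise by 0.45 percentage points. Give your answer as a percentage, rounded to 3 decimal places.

-7.465%

Duration effect: -D_mod·Δy = -17.28 × (+0.0045) = -0.077760
Convexity effect: ½·C·(Δy)² = 0.5 × 307.15 × (0.0045)² = +0.00310989375
ΔP/P ≈ -0.077760 + 0.00310989375 = -0.07465010625
= -7.465010625%.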